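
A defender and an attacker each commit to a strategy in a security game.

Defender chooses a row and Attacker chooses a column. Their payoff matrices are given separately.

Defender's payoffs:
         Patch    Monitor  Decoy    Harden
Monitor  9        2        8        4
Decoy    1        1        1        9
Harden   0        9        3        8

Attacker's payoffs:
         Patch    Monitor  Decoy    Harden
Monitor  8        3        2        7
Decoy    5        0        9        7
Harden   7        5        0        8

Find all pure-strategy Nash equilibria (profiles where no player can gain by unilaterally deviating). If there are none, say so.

Defender against Patch: payoffs 9, 1, 0 → best response Monitor.
Defender against Monitor: payoffs 2, 1, 9 → best response Harden.
Defender against Decoy: payoffs 8, 1, 3 → best response Monitor.
Defender against Harden: payoffs 4, 9, 8 → best response Decoy.
Attacker against Monitor: payoffs 8, 3, 2, 7 → best response Patch.
Attacker against Decoy: payoffs 5, 0, 9, 7 → best response Decoy.
Attacker against Harden: payoffs 7, 5, 0, 8 → best response Harden.
Mutual best responses: (Monitor, Patch).

Pure NE: (Monitor, Patch)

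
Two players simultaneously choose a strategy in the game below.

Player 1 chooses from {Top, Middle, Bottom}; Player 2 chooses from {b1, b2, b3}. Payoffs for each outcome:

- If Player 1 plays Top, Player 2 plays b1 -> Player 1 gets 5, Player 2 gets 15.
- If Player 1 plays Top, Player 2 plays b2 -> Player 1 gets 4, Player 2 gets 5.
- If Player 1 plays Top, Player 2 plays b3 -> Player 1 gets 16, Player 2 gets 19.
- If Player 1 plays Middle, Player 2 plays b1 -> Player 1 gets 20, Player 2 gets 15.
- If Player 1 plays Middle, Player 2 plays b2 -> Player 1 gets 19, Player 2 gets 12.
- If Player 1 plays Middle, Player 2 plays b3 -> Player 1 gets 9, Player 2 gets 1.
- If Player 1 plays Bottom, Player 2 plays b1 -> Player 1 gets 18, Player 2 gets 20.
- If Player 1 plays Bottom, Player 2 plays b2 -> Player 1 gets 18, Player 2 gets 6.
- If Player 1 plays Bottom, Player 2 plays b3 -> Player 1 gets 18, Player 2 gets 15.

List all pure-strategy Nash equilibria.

(Middle, b1)

Mark each player's best response to every combination of opponents' strategies; a profile where every player is best-responding is a pure Nash equilibrium.
Player 1 against b1: payoffs 5, 20, 18 → best response Middle.
Player 1 against b2: payoffs 4, 19, 18 → best response Middle.
Player 1 against b3: payoffs 16, 9, 18 → best response Bottom.
Player 2 against Top: payoffs 15, 5, 19 → best response b3.
Player 2 against Middle: payoffs 15, 12, 1 → best response b1.
Player 2 against Bottom: payoffs 20, 6, 15 → best response b1.
Mutual best responses: (Middle, b1).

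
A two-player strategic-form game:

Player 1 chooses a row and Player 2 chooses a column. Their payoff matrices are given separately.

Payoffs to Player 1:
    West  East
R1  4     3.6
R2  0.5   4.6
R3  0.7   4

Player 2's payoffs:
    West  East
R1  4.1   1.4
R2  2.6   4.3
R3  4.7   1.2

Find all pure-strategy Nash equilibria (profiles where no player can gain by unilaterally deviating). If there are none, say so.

For each player, find the best response to each opponent profile; mutual best responses are the pure NE.
Player 1 against West: payoffs 4, 0.5, 0.7 → best response R1.
Player 1 against East: payoffs 3.6, 4.6, 4 → best response R2.
Player 2 against R1: payoffs 4.1, 1.4 → best response West.
Player 2 against R2: payoffs 2.6, 4.3 → best response East.
Player 2 against R3: payoffs 4.7, 1.2 → best response West.
Mutual best responses: (R1, West); (R2, East).

Pure-strategy Nash equilibria: (R1, West); (R2, East)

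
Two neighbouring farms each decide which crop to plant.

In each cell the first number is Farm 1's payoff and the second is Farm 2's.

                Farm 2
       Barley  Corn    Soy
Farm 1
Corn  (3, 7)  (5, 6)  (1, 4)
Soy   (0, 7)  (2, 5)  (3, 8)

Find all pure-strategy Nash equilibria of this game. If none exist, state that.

Farm 1 against Barley: payoffs 3, 0 → best response Corn.
Farm 1 against Corn: payoffs 5, 2 → best response Corn.
Farm 1 against Soy: payoffs 1, 3 → best response Soy.
Farm 2 against Corn: payoffs 7, 6, 4 → best response Barley.
Farm 2 against Soy: payoffs 7, 5, 8 → best response Soy.
Mutual best responses: (Corn, Barley); (Soy, Soy).

(Corn, Barley) and (Soy, Soy)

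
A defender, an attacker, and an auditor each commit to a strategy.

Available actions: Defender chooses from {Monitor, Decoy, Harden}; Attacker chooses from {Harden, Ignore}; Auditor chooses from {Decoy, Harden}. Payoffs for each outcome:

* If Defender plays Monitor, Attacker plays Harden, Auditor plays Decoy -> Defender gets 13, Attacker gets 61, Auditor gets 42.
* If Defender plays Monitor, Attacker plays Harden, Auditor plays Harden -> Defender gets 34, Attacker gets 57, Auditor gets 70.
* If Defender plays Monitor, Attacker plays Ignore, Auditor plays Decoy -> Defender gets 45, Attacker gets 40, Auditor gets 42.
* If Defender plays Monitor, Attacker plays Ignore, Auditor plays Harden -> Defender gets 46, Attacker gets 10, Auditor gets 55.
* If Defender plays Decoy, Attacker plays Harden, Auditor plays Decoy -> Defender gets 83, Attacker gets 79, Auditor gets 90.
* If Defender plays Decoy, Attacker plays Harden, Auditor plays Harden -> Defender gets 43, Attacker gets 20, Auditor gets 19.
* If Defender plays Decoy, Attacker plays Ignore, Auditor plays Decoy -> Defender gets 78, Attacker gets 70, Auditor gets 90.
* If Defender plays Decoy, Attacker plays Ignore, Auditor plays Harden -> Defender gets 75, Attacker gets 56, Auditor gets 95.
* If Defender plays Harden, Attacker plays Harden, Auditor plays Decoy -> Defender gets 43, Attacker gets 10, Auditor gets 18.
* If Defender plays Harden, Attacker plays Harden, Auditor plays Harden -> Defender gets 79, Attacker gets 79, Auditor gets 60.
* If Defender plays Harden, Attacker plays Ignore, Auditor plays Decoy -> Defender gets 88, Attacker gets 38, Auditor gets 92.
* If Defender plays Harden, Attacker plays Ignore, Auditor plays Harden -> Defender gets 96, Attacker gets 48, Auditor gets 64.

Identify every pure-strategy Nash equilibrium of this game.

(Monitor, Harden, Decoy): Defender can switch to Decoy (13 → 83). Not NE.
(Monitor, Harden, Harden): Defender can switch to Decoy (34 → 43). Not NE.
(Monitor, Ignore, Decoy): Defender can switch to Decoy (45 → 78). Not NE.
(Monitor, Ignore, Harden): Defender can switch to Decoy (46 → 75). Not NE.
(Decoy, Harden, Decoy): Defender gets 83, best alternative 43; Attacker gets 79, best alternative 70; Auditor gets 90, best alternative 19. No profitable deviation — NE.
(Decoy, Harden, Harden): Defender can switch to Harden (43 → 79). Not NE.
(Decoy, Ignore, Decoy): Defender can switch to Harden (78 → 88). Not NE.
(Decoy, Ignore, Harden): Defender can switch to Harden (75 → 96). Not NE.
(Harden, Harden, Decoy): Defender can switch to Decoy (43 → 83). Not NE.
(Harden, Harden, Harden): Defender gets 79, best alternative 43; Attacker gets 79, best alternative 48; Auditor gets 60, best alternative 18. No profitable deviation — NE.
(Harden, Ignore, Decoy): Defender gets 88, best alternative 78; Attacker gets 38, best alternative 10; Auditor gets 92, best alternative 64. No profitable deviation — NE.
(Harden, Ignore, Harden): Attacker can switch to Harden (48 → 79). Not NE.

The pure Nash equilibria are (Decoy, Harden, Decoy), (Harden, Harden, Harden), (Harden, Ignore, Decoy).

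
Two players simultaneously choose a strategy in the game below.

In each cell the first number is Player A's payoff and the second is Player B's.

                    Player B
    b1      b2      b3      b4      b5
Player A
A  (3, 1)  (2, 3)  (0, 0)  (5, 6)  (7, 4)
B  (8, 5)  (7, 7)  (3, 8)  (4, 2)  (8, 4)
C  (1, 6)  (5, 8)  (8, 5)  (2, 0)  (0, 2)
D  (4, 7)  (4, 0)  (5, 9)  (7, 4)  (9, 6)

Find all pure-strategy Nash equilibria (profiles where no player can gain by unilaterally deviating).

This game has no pure Nash equilibrium.

For each player, find the best response to each opponent profile; mutual best responses are the pure NE.
Player A against b1: payoffs 3, 8, 1, 4 → best response B.
Player A against b2: payoffs 2, 7, 5, 4 → best response B.
Player A against b3: payoffs 0, 3, 8, 5 → best response C.
Player A against b4: payoffs 5, 4, 2, 7 → best response D.
Player A against b5: payoffs 7, 8, 0, 9 → best response D.
Player B against A: payoffs 1, 3, 0, 6, 4 → best response b4.
Player B against B: payoffs 5, 7, 8, 2, 4 → best response b3.
Player B against C: payoffs 6, 8, 5, 0, 2 → best response b2.
Player B against D: payoffs 7, 0, 9, 4, 6 → best response b3.
No profile is a mutual best response for all players.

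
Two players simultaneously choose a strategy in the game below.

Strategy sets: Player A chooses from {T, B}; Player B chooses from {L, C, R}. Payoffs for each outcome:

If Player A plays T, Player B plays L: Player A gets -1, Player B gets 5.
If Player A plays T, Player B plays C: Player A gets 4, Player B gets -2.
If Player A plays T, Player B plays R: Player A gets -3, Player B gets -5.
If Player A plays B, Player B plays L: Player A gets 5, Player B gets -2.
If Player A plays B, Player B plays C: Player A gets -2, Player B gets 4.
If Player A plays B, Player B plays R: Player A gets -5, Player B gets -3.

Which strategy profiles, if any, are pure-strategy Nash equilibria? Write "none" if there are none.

No pure-strategy Nash equilibrium.

(T, L): Player A can switch to B (-1 → 5). Not NE.
(T, C): Player B can switch to L (-2 → 5). Not NE.
(T, R): Player B can switch to L (-5 → 5). Not NE.
(B, L): Player B can switch to C (-2 → 4). Not NE.
(B, C): Player A can switch to T (-2 → 4). Not NE.
(B, R): Player A can switch to T (-5 → -3). Not NE.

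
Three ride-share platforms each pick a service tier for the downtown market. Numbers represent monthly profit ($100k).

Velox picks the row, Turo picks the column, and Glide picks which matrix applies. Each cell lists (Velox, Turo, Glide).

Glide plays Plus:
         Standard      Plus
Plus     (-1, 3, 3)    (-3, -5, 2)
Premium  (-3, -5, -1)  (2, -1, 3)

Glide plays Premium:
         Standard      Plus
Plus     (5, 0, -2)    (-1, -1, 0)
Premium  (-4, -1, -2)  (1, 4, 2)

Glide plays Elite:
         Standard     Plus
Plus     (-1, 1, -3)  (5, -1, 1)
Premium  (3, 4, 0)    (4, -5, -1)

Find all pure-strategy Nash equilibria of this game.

(Plus, Standard, Plus) and (Premium, Standard, Elite) and (Premium, Plus, Plus)

Check each profile: it is a Nash equilibrium iff no player can strictly gain by switching unilaterally.
(Plus, Standard, Plus): Velox gets -1, best alternative -3; Turo gets 3, best alternative -5; Glide gets 3, best alternative -2. No profitable deviation — NE.
(Plus, Standard, Premium): Glide can switch to Plus (-2 → 3). Not NE.
(Plus, Standard, Elite): Velox can switch to Premium (-1 → 3). Not NE.
(Plus, Plus, Plus): Velox can switch to Premium (-3 → 2). Not NE.
(Plus, Plus, Premium): Velox can switch to Premium (-1 → 1). Not NE.
(Plus, Plus, Elite): Turo can switch to Standard (-1 → 1). Not NE.
(Premium, Standard, Plus): Velox can switch to Plus (-3 → -1). Not NE.
(Premium, Standard, Elite): Velox gets 3, best alternative -1; Turo gets 4, best alternative -5; Glide gets 0, best alternative -1. No profitable deviation — NE.
(Premium, Plus, Plus): Velox gets 2, best alternative -3; Turo gets -1, best alternative -5; Glide gets 3, best alternative 2. No profitable deviation — NE.
(The remaining 3 profiles each have a profitable deviation by the same check.)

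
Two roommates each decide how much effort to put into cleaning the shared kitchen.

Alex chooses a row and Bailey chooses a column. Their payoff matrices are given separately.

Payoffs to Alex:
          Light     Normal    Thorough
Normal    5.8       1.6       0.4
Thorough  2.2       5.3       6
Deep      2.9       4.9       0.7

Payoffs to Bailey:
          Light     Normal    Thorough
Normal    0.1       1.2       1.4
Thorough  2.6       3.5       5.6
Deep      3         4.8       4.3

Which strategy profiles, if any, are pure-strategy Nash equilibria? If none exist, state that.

(Thorough, Thorough)

Mark each player's best response to every combination of opponents' strategies; a profile where every player is best-responding is a pure Nash equilibrium.
Alex against Light: payoffs 5.8, 2.2, 2.9 → best response Normal.
Alex against Normal: payoffs 1.6, 5.3, 4.9 → best response Thorough.
Alex against Thorough: payoffs 0.4, 6, 0.7 → best response Thorough.
Bailey against Normal: payoffs 0.1, 1.2, 1.4 → best response Thorough.
Bailey against Thorough: payoffs 2.6, 3.5, 5.6 → best response Thorough.
Bailey against Deep: payoffs 3, 4.8, 4.3 → best response Normal.
Mutual best responses: (Thorough, Thorough).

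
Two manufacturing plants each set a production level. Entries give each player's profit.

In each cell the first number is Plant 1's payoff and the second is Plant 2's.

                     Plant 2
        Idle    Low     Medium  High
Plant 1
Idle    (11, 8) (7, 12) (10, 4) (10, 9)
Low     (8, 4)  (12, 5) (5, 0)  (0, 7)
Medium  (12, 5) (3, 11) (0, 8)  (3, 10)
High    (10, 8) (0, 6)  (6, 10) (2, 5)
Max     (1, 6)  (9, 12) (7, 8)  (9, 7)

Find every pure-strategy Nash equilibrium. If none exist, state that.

There is no pure-strategy Nash equilibrium.

(Idle, Idle): Plant 1 can switch to Medium (11 → 12). Not NE.
(Idle, Low): Plant 1 can switch to Low (7 → 12). Not NE.
(Idle, Medium): Plant 2 can switch to Idle (4 → 8). Not NE.
(Idle, High): Plant 2 can switch to Low (9 → 12). Not NE.
(Low, Idle): Plant 1 can switch to Idle (8 → 11). Not NE.
(Low, Low): Plant 2 can switch to High (5 → 7). Not NE.
(Low, Medium): Plant 1 can switch to Idle (5 → 10). Not NE.
(Low, High): Plant 1 can switch to Idle (0 → 10). Not NE.
(Medium, Idle): Plant 2 can switch to Low (5 → 11). Not NE.
(Medium, Low): Plant 1 can switch to Idle (3 → 7). Not NE.
(Medium, Medium): Plant 1 can switch to Idle (0 → 10). Not NE.
(Medium, High): Plant 1 can switch to Idle (3 → 10). Not NE.
(The remaining 8 profiles each have a profitable deviation by the same check.)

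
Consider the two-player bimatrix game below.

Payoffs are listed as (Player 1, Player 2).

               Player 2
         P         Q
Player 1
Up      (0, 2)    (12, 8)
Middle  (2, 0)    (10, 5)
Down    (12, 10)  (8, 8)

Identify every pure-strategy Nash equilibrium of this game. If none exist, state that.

Pure-strategy Nash equilibria: (Up, Q); (Down, P)

(Up, P): Player 1 can switch to Middle (0 → 2). Not NE.
(Up, Q): Player 1 gets 12, best alternative 10; Player 2 gets 8, best alternative 2. No profitable deviation — NE.
(Middle, P): Player 1 can switch to Down (2 → 12). Not NE.
(Middle, Q): Player 1 can switch to Up (10 → 12). Not NE.
(Down, P): Player 1 gets 12, best alternative 2; Player 2 gets 10, best alternative 8. No profitable deviation — NE.
(Down, Q): Player 1 can switch to Up (8 → 12). Not NE.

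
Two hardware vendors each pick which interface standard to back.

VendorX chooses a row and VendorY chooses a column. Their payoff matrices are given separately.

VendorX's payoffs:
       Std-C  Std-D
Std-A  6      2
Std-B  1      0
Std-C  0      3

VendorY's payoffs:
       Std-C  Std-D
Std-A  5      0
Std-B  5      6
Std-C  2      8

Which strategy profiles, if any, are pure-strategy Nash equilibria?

(Std-A, Std-C), (Std-C, Std-D)

VendorX against Std-C: payoffs 6, 1, 0 → best response Std-A.
VendorX against Std-D: payoffs 2, 0, 3 → best response Std-C.
VendorY against Std-A: payoffs 5, 0 → best response Std-C.
VendorY against Std-B: payoffs 5, 6 → best response Std-D.
VendorY against Std-C: payoffs 2, 8 → best response Std-D.
Mutual best responses: (Std-A, Std-C); (Std-C, Std-D).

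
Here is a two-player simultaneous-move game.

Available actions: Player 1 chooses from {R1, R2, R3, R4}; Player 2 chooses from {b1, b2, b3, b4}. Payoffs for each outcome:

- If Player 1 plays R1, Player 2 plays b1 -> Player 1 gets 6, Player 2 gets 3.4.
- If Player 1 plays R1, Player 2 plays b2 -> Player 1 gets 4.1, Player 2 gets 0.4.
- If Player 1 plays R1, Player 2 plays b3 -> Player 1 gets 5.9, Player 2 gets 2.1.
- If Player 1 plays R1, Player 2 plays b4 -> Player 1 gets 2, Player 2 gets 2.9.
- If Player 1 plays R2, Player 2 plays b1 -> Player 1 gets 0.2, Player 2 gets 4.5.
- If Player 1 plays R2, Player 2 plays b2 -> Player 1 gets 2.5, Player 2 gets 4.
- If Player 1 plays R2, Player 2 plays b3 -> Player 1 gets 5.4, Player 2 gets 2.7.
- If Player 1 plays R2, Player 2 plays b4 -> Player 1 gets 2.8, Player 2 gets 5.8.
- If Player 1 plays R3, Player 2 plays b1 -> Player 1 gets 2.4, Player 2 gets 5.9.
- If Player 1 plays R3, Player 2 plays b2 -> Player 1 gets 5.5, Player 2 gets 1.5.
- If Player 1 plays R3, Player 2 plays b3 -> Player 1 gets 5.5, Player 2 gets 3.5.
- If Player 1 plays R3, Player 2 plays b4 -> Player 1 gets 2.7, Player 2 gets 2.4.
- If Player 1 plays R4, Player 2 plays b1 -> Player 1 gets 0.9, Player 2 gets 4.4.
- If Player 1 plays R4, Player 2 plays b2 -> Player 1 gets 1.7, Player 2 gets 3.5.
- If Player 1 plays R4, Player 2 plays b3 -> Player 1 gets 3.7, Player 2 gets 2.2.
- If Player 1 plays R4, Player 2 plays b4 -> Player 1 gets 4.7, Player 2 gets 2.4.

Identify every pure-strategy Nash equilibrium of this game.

The unique pure-strategy Nash equilibrium is (R1, b1).

Player 1 against b1: payoffs 6, 0.2, 2.4, 0.9 → best response R1.
Player 1 against b2: payoffs 4.1, 2.5, 5.5, 1.7 → best response R3.
Player 1 against b3: payoffs 5.9, 5.4, 5.5, 3.7 → best response R1.
Player 1 against b4: payoffs 2, 2.8, 2.7, 4.7 → best response R4.
Player 2 against R1: payoffs 3.4, 0.4, 2.1, 2.9 → best response b1.
Player 2 against R2: payoffs 4.5, 4, 2.7, 5.8 → best response b4.
Player 2 against R3: payoffs 5.9, 1.5, 3.5, 2.4 → best response b1.
Player 2 against R4: payoffs 4.4, 3.5, 2.2, 2.4 → best response b1.
Mutual best responses: (R1, b1).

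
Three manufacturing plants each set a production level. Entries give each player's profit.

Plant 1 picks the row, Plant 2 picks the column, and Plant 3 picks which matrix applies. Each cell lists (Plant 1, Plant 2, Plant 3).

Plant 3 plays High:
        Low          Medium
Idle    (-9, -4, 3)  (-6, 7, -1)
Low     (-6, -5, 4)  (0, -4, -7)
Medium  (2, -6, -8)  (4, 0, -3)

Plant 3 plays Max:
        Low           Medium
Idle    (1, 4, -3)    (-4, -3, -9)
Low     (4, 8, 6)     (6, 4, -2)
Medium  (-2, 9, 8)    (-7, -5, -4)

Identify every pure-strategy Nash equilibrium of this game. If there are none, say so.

For each player, find the best response to each opponent profile; mutual best responses are the pure NE.
Plant 1 against (Low, High): payoffs -9, -6, 2 → best response Medium.
Plant 1 against (Low, Max): payoffs 1, 4, -2 → best response Low.
Plant 1 against (Medium, High): payoffs -6, 0, 4 → best response Medium.
Plant 1 against (Medium, Max): payoffs -4, 6, -7 → best response Low.
Plant 2 against (Idle, High): payoffs -4, 7 → best response Medium.
Plant 2 against (Idle, Max): payoffs 4, -3 → best response Low.
Plant 2 against (Low, High): payoffs -5, -4 → best response Medium.
Plant 2 against (Low, Max): payoffs 8, 4 → best response Low.
Plant 2 against (Medium, High): payoffs -6, 0 → best response Medium.
Plant 2 against (Medium, Max): payoffs 9, -5 → best response Low.
Plant 3 against (Idle, Low): payoffs 3, -3 → best response High.
Plant 3 against (Idle, Medium): payoffs -1, -9 → best response High.
Plant 3 against (Low, Low): payoffs 4, 6 → best response Max.
Plant 3 against (Low, Medium): payoffs -7, -2 → best response Max.
Plant 3 against (Medium, Low): payoffs -8, 8 → best response Max.
Plant 3 against (Medium, Medium): payoffs -3, -4 → best response High.
Mutual best responses: (Low, Low, Max); (Medium, Medium, High).

Pure-strategy Nash equilibria: (Low, Low, Max); (Medium, Medium, High)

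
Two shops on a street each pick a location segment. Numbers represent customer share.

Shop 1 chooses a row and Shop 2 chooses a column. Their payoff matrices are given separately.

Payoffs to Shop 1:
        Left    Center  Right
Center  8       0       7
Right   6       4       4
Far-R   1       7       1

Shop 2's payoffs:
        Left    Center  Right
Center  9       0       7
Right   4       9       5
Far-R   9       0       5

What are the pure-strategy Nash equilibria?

The unique pure-strategy Nash equilibrium is (Center, Left).

(Center, Left): Shop 1 gets 8, best alternative 6; Shop 2 gets 9, best alternative 7. No profitable deviation — NE.
(Center, Center): Shop 1 can switch to Right (0 → 4). Not NE.
(Center, Right): Shop 2 can switch to Left (7 → 9). Not NE.
(Right, Left): Shop 1 can switch to Center (6 → 8). Not NE.
(Right, Center): Shop 1 can switch to Far-R (4 → 7). Not NE.
(Right, Right): Shop 1 can switch to Center (4 → 7). Not NE.
(Far-R, Left): Shop 1 can switch to Center (1 → 8). Not NE.
(Far-R, Center): Shop 2 can switch to Left (0 → 9). Not NE.
(Far-R, Right): Shop 1 can switch to Center (1 → 7). Not NE.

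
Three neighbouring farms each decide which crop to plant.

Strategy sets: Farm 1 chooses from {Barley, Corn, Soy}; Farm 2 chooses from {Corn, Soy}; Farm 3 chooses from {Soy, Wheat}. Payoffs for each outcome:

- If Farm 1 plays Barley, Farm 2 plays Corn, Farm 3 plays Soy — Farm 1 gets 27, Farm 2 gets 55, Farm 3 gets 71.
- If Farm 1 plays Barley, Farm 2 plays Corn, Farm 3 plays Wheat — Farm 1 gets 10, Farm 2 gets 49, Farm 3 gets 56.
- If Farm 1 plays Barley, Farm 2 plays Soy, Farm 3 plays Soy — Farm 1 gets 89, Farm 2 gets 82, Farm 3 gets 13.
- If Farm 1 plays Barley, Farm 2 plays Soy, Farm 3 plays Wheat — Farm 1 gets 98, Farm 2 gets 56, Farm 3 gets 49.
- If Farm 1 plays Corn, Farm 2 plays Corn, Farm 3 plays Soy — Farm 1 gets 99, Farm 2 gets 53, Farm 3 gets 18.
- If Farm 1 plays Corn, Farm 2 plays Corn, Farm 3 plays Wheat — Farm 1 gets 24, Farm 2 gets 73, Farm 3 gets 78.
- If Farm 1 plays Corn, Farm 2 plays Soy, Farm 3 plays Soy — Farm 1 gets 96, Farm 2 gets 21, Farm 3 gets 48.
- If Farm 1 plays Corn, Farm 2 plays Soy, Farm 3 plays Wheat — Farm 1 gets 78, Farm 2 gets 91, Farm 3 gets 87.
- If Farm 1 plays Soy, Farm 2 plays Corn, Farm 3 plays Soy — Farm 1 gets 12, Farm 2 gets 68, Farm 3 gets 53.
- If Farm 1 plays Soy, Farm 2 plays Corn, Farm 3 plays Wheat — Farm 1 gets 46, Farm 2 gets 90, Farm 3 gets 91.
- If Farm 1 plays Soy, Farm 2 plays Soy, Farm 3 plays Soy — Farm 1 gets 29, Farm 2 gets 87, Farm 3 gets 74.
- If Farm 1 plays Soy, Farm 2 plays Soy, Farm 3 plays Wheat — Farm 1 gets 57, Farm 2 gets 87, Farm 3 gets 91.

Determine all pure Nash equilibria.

(Barley, Corn, Soy): Farm 1 can switch to Corn (27 → 99). Not NE.
(Barley, Corn, Wheat): Farm 1 can switch to Corn (10 → 24). Not NE.
(Barley, Soy, Soy): Farm 1 can switch to Corn (89 → 96). Not NE.
(Barley, Soy, Wheat): Farm 1 gets 98, best alternative 78; Farm 2 gets 56, best alternative 49; Farm 3 gets 49, best alternative 13. No profitable deviation — NE.
(Corn, Corn, Soy): Farm 3 can switch to Wheat (18 → 78). Not NE.
(Corn, Corn, Wheat): Farm 1 can switch to Soy (24 → 46). Not NE.
(Corn, Soy, Soy): Farm 2 can switch to Corn (21 → 53). Not NE.
(Soy, Corn, Wheat): Farm 1 gets 46, best alternative 24; Farm 2 gets 90, best alternative 87; Farm 3 gets 91, best alternative 53. No profitable deviation — NE.
(The remaining 4 profiles each have a profitable deviation by the same check.)

(Barley, Soy, Wheat); (Soy, Corn, Wheat)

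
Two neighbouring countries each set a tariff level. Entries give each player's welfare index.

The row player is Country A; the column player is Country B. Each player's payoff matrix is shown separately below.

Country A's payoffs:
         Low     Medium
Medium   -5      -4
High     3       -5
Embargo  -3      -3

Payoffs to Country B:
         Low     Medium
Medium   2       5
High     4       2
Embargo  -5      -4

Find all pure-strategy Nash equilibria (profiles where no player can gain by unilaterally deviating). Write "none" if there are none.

(High, Low) and (Embargo, Medium)

Country A against Low: payoffs -5, 3, -3 → best response High.
Country A against Medium: payoffs -4, -5, -3 → best response Embargo.
Country B against Medium: payoffs 2, 5 → best response Medium.
Country B against High: payoffs 4, 2 → best response Low.
Country B against Embargo: payoffs -5, -4 → best response Medium.
Mutual best responses: (High, Low); (Embargo, Medium).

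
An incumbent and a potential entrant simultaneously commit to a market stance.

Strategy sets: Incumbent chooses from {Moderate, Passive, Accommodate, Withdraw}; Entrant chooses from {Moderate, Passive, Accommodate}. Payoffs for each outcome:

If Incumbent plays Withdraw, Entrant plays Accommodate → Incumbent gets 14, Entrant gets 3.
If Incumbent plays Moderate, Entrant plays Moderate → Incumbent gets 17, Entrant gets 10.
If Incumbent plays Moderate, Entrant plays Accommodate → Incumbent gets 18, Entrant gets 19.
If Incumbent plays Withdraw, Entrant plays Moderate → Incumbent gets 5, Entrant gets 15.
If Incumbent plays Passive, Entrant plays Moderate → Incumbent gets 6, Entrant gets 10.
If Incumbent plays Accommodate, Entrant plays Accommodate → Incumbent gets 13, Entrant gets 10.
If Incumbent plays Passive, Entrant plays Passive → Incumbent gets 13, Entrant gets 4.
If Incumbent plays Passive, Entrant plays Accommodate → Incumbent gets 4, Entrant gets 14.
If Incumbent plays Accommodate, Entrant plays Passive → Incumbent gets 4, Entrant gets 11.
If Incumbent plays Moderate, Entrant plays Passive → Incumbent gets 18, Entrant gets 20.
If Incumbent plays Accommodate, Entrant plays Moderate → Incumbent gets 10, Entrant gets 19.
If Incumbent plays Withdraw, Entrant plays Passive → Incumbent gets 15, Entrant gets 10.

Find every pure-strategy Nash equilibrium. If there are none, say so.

Mark each player's best response to every combination of opponents' strategies; a profile where every player is best-responding is a pure Nash equilibrium.
Incumbent against Moderate: payoffs 17, 6, 10, 5 → best response Moderate.
Incumbent against Passive: payoffs 18, 13, 4, 15 → best response Moderate.
Incumbent against Accommodate: payoffs 18, 4, 13, 14 → best response Moderate.
Entrant against Moderate: payoffs 10, 20, 19 → best response Passive.
Entrant against Passive: payoffs 10, 4, 14 → best response Accommodate.
Entrant against Accommodate: payoffs 19, 11, 10 → best response Moderate.
Entrant against Withdraw: payoffs 15, 10, 3 → best response Moderate.
Mutual best responses: (Moderate, Passive).

The unique pure-strategy Nash equilibrium is (Moderate, Passive).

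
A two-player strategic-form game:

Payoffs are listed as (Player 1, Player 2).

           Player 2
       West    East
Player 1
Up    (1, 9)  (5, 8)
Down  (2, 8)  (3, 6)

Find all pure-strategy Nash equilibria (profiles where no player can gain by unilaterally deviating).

Player 1 against West: payoffs 1, 2 → best response Down.
Player 1 against East: payoffs 5, 3 → best response Up.
Player 2 against Up: payoffs 9, 8 → best response West.
Player 2 against Down: payoffs 8, 6 → best response West.
Mutual best responses: (Down, West).

The unique pure-strategy Nash equilibrium is (Down, West).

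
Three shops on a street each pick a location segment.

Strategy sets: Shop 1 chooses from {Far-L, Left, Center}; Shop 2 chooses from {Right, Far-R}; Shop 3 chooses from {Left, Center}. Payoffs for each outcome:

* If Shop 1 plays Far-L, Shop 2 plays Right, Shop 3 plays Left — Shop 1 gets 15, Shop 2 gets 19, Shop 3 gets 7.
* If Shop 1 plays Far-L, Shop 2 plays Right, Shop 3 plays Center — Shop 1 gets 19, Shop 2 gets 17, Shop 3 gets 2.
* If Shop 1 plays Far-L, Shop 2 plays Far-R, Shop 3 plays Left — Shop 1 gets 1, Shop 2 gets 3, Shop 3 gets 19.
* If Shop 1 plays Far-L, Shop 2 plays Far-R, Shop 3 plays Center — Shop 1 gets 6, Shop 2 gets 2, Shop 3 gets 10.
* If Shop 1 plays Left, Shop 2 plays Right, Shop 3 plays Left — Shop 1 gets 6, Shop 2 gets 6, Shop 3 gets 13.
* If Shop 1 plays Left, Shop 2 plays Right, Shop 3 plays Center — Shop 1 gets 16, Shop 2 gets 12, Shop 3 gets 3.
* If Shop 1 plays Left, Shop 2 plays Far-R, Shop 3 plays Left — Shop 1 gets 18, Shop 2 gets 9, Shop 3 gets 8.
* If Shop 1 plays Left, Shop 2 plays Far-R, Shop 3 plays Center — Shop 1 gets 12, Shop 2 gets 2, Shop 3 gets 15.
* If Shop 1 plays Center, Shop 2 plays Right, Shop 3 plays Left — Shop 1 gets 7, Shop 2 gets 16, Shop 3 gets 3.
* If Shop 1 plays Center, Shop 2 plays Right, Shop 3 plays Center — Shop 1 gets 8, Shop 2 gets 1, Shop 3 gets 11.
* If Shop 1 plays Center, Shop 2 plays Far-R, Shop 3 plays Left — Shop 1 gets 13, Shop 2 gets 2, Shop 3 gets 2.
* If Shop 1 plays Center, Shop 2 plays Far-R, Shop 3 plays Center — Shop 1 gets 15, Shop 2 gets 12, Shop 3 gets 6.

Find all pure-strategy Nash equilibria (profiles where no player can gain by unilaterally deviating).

(Far-L, Right, Left), (Center, Far-R, Center)

(Far-L, Right, Left): Shop 1 gets 15, best alternative 7; Shop 2 gets 19, best alternative 3; Shop 3 gets 7, best alternative 2. No profitable deviation — NE.
(Far-L, Right, Center): Shop 3 can switch to Left (2 → 7). Not NE.
(Far-L, Far-R, Left): Shop 1 can switch to Left (1 → 18). Not NE.
(Far-L, Far-R, Center): Shop 1 can switch to Left (6 → 12). Not NE.
(Left, Right, Left): Shop 1 can switch to Far-L (6 → 15). Not NE.
(Left, Right, Center): Shop 1 can switch to Far-L (16 → 19). Not NE.
(Left, Far-R, Left): Shop 3 can switch to Center (8 → 15). Not NE.
(Left, Far-R, Center): Shop 1 can switch to Center (12 → 15). Not NE.
(Center, Right, Left): Shop 1 can switch to Far-L (7 → 15). Not NE.
(Center, Far-R, Center): Shop 1 gets 15, best alternative 12; Shop 2 gets 12, best alternative 1; Shop 3 gets 6, best alternative 2. No profitable deviation — NE.
(The remaining 2 profiles each have a profitable deviation by the same check.)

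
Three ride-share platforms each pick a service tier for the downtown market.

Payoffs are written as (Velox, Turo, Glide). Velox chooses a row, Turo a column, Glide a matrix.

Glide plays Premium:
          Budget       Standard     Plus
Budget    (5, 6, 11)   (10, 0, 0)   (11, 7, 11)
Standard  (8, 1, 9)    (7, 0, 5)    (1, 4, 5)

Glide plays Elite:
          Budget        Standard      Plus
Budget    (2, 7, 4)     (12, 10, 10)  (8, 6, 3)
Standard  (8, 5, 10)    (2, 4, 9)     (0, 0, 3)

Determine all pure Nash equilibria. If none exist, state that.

Mark each player's best response to every combination of opponents' strategies; a profile where every player is best-responding is a pure Nash equilibrium.
Velox against (Budget, Premium): payoffs 5, 8 → best response Standard.
Velox against (Budget, Elite): payoffs 2, 8 → best response Standard.
Velox against (Standard, Premium): payoffs 10, 7 → best response Budget.
Velox against (Standard, Elite): payoffs 12, 2 → best response Budget.
Velox against (Plus, Premium): payoffs 11, 1 → best response Budget.
Velox against (Plus, Elite): payoffs 8, 0 → best response Budget.
Turo against (Budget, Premium): payoffs 6, 0, 7 → best response Plus.
Turo against (Budget, Elite): payoffs 7, 10, 6 → best response Standard.
Turo against (Standard, Premium): payoffs 1, 0, 4 → best response Plus.
Turo against (Standard, Elite): payoffs 5, 4, 0 → best response Budget.
Glide against (Budget, Budget): payoffs 11, 4 → best response Premium.
Glide against (Budget, Standard): payoffs 0, 10 → best response Elite.
Glide against (Budget, Plus): payoffs 11, 3 → best response Premium.
Glide against (Standard, Budget): payoffs 9, 10 → best response Elite.
Glide against (Standard, Standard): payoffs 5, 9 → best response Elite.
Glide against (Standard, Plus): payoffs 5, 3 → best response Premium.
Mutual best responses: (Budget, Standard, Elite); (Budget, Plus, Premium); (Standard, Budget, Elite).

The pure Nash equilibria are (Budget, Standard, Elite), (Budget, Plus, Premium), (Standard, Budget, Elite).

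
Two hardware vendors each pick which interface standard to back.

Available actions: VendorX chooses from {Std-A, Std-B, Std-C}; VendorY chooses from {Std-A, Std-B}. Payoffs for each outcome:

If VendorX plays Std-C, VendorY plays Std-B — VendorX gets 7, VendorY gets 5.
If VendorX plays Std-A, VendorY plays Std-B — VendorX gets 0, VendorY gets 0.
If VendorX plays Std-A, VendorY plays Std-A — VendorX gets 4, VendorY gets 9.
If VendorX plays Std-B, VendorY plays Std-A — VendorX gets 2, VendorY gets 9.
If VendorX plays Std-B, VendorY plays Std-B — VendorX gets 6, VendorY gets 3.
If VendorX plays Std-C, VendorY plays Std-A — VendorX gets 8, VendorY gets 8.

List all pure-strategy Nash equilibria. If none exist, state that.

The unique pure-strategy Nash equilibrium is (Std-C, Std-A).

VendorX against Std-A: payoffs 4, 2, 8 → best response Std-C.
VendorX against Std-B: payoffs 0, 6, 7 → best response Std-C.
VendorY against Std-A: payoffs 9, 0 → best response Std-A.
VendorY against Std-B: payoffs 9, 3 → best response Std-A.
VendorY against Std-C: payoffs 8, 5 → best response Std-A.
Mutual best responses: (Std-C, Std-A).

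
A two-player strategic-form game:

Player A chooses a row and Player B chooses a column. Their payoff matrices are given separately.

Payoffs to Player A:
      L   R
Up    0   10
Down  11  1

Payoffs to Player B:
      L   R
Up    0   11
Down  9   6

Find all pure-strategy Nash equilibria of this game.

(Up, R); (Down, L)

For each player, find the best response to each opponent profile; mutual best responses are the pure NE.
Player A against L: payoffs 0, 11 → best response Down.
Player A against R: payoffs 10, 1 → best response Up.
Player B against Up: payoffs 0, 11 → best response R.
Player B against Down: payoffs 9, 6 → best response L.
Mutual best responses: (Up, R); (Down, L).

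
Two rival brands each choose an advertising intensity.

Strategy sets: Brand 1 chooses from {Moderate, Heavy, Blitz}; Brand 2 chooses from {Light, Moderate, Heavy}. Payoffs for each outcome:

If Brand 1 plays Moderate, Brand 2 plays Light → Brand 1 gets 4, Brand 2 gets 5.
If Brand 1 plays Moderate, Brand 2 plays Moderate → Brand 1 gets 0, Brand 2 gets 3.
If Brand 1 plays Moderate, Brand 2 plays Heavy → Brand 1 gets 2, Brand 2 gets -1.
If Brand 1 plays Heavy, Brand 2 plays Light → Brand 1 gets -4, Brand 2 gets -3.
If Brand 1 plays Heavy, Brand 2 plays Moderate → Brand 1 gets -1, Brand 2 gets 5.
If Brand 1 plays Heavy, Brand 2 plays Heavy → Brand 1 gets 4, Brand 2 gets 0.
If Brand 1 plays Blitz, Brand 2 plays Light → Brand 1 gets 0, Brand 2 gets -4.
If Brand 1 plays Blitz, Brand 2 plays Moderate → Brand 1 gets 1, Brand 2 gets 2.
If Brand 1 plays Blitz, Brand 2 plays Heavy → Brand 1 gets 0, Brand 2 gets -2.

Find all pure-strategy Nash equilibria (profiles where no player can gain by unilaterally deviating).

The pure Nash equilibria are (Moderate, Light) and (Blitz, Moderate).

Brand 1 against Light: payoffs 4, -4, 0 → best response Moderate.
Brand 1 against Moderate: payoffs 0, -1, 1 → best response Blitz.
Brand 1 against Heavy: payoffs 2, 4, 0 → best response Heavy.
Brand 2 against Moderate: payoffs 5, 3, -1 → best response Light.
Brand 2 against Heavy: payoffs -3, 5, 0 → best response Moderate.
Brand 2 against Blitz: payoffs -4, 2, -2 → best response Moderate.
Mutual best responses: (Moderate, Light); (Blitz, Moderate).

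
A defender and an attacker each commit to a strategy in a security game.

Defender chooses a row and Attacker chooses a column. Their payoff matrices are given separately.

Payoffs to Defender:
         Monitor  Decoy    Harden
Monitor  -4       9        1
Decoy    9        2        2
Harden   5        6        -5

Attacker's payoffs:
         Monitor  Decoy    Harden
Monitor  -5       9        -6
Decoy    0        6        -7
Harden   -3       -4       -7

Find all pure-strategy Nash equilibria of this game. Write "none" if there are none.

Defender against Monitor: payoffs -4, 9, 5 → best response Decoy.
Defender against Decoy: payoffs 9, 2, 6 → best response Monitor.
Defender against Harden: payoffs 1, 2, -5 → best response Decoy.
Attacker against Monitor: payoffs -5, 9, -6 → best response Decoy.
Attacker against Decoy: payoffs 0, 6, -7 → best response Decoy.
Attacker against Harden: payoffs -3, -4, -7 → best response Monitor.
Mutual best responses: (Monitor, Decoy).

The unique pure-strategy Nash equilibrium is (Monitor, Decoy).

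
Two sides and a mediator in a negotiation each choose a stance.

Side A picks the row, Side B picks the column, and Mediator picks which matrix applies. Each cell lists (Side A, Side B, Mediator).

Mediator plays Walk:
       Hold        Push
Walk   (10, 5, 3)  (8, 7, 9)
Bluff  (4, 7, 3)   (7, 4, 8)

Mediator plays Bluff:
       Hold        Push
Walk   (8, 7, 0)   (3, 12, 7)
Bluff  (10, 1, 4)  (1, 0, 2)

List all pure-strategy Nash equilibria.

Check each profile: it is a Nash equilibrium iff no player can strictly gain by switching unilaterally.
(Walk, Hold, Walk): Side B can switch to Push (5 → 7). Not NE.
(Walk, Hold, Bluff): Side A can switch to Bluff (8 → 10). Not NE.
(Walk, Push, Walk): Side A gets 8, best alternative 7; Side B gets 7, best alternative 5; Mediator gets 9, best alternative 7. No profitable deviation — NE.
(Walk, Push, Bluff): Mediator can switch to Walk (7 → 9). Not NE.
(Bluff, Hold, Walk): Side A can switch to Walk (4 → 10). Not NE.
(Bluff, Hold, Bluff): Side A gets 10, best alternative 8; Side B gets 1, best alternative 0; Mediator gets 4, best alternative 3. No profitable deviation — NE.
(Bluff, Push, Walk): Side A can switch to Walk (7 → 8). Not NE.
(Bluff, Push, Bluff): Side A can switch to Walk (1 → 3). Not NE.

(Walk, Push, Walk), (Bluff, Hold, Bluff)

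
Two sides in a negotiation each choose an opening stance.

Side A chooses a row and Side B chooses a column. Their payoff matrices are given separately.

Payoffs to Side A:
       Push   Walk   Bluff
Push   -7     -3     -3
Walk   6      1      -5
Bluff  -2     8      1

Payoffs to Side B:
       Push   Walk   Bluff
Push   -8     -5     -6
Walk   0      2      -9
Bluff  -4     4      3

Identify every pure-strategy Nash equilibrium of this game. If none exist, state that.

Side A against Push: payoffs -7, 6, -2 → best response Walk.
Side A against Walk: payoffs -3, 1, 8 → best response Bluff.
Side A against Bluff: payoffs -3, -5, 1 → best response Bluff.
Side B against Push: payoffs -8, -5, -6 → best response Walk.
Side B against Walk: payoffs 0, 2, -9 → best response Walk.
Side B against Bluff: payoffs -4, 4, 3 → best response Walk.
Mutual best responses: (Bluff, Walk).

The unique pure-strategy Nash equilibrium is (Bluff, Walk).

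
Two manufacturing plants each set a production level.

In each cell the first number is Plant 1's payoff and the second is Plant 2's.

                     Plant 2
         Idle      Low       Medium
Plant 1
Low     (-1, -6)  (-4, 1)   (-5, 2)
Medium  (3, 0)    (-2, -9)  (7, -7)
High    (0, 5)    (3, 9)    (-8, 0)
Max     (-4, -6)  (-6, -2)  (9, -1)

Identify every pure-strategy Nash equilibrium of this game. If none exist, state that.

Plant 1 against Idle: payoffs -1, 3, 0, -4 → best response Medium.
Plant 1 against Low: payoffs -4, -2, 3, -6 → best response High.
Plant 1 against Medium: payoffs -5, 7, -8, 9 → best response Max.
Plant 2 against Low: payoffs -6, 1, 2 → best response Medium.
Plant 2 against Medium: payoffs 0, -9, -7 → best response Idle.
Plant 2 against High: payoffs 5, 9, 0 → best response Low.
Plant 2 against Max: payoffs -6, -2, -1 → best response Medium.
Mutual best responses: (Medium, Idle); (High, Low); (Max, Medium).

The pure Nash equilibria are (Medium, Idle), (High, Low), (Max, Medium).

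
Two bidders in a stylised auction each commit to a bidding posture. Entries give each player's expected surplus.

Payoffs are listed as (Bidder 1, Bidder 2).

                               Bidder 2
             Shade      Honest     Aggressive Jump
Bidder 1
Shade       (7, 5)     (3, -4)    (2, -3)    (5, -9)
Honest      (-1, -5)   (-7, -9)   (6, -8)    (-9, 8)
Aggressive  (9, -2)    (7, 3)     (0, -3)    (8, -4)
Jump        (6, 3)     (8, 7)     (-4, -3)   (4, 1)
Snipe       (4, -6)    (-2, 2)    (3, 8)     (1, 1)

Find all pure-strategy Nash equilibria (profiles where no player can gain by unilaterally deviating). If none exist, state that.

(Shade, Shade): Bidder 1 can switch to Aggressive (7 → 9). Not NE.
(Shade, Honest): Bidder 1 can switch to Aggressive (3 → 7). Not NE.
(Shade, Aggressive): Bidder 1 can switch to Honest (2 → 6). Not NE.
(Shade, Jump): Bidder 1 can switch to Aggressive (5 → 8). Not NE.
(Honest, Shade): Bidder 1 can switch to Shade (-1 → 7). Not NE.
(Honest, Honest): Bidder 1 can switch to Shade (-7 → 3). Not NE.
(Jump, Honest): Bidder 1 gets 8, best alternative 7; Bidder 2 gets 7, best alternative 3. No profitable deviation — NE.
(The remaining 13 profiles each have a profitable deviation by the same check.)

(Jump, Honest)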